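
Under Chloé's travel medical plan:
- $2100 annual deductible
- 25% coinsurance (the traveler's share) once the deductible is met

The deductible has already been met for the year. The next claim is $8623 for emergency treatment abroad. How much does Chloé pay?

$2155.75

The deductible is already satisfied, so the full bill goes to coinsurance.
Coinsurance: $8623 × 25% = $2155.75.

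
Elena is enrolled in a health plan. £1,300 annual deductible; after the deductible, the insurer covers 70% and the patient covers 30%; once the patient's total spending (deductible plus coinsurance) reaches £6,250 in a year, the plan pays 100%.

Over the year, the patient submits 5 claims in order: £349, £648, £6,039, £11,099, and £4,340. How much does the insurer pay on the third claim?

#1 (£349): all of it applies to the deductible. Patient pays £349; OOP now £349. Insurer: £349 − £349 = £0.
#2 (£648): fully absorbed by the deductible. Cost to patient: £648. OOP to date £997. Plan pays £648 − £648 = £0.
#3 (£6,039): £303 finishes the deductible; £5,736 goes to coinsurance; coinsurance £5,736 × 30% = £1,720.80. Patient owes £2,023.80 (running OOP £3,020.80). Insurer: £6,039 − £2,023.80 = £4,015.20.

£4,015.20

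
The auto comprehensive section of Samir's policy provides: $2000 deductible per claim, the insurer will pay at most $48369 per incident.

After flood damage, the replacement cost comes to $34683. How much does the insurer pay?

Subtract the deductible: $34683 − $2000 = $32683.
$32683 is within the $48369 limit, so the insurer pays $32683.

$32683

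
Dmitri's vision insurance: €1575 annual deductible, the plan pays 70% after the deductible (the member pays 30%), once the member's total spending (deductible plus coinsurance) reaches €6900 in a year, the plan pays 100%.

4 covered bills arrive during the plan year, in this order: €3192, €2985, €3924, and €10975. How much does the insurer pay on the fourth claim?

Claim 1 (€3192): €1575 finishes the deductible; €1617 goes to coinsurance; coinsurance €1617 × 30% = €485.10. Member owes €2060.10 (running OOP €2060.10). Plan pays €3192 − €2060.10 = €1131.90.
Claim 2 (€2985): deductible already satisfied, so member's share is 30% × €2985 = €895.50. Member pays €895.50; OOP now €2955.60. Plan pays €2985 − €895.50 = €2089.50.
Claim 3 (€3924): 30% coinsurance on €3924 = €1177.20. Member pays €1177.20; OOP now €4132.80. Plan pays €3924 − €1177.20 = €2746.80.
Claim 4 (€10975): deductible already satisfied, so member's share is 30% × €10975 = €3292.50. OOP would hit €7425.30 > €6900, so the cap limits the member to €6900 − €4132.80 = €2767.20. Insurer: €10975 − €2767.20 = €8207.80.

€8207.80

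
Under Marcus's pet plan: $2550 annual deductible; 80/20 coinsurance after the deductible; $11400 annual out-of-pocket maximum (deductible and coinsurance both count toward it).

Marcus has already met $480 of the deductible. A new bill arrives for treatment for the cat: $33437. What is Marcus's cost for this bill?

$8343.40

Remaining deductible: $2550 − $480 = $2070.
The remaining $31367 (= $33437 − $2070) moves to coinsurance.
20% of $31367 = $6273.40 falls to the owner.
So the owner owes $2070 + $6273.40 = $8343.40 before any cap.
Total out-of-pocket so far would be $480 + $8343.40 = $8823.40, below the $11400 cap — no reduction.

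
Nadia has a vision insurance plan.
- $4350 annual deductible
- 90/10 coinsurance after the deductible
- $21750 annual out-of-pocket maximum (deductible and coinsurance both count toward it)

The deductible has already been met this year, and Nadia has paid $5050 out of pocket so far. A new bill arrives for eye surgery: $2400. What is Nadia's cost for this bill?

With the deductible met, the entire $2400 is subject to coinsurance.
Member's 10% share of $2400 is $240.
Cumulative spending $5050 + $240 = $5290 stays under the $21750 maximum.

$240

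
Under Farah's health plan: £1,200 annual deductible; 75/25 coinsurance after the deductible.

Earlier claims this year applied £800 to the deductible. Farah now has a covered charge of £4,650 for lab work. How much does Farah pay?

Remaining deductible: £1,200 − £800 = £400.
The remaining £4,250 (= £4,650 − £400) moves to coinsurance.
Coinsurance: £4,250 × 25% = £1,062.50.
So the patient owes £400 + £1,062.50 = £1,462.50.

£1,462.50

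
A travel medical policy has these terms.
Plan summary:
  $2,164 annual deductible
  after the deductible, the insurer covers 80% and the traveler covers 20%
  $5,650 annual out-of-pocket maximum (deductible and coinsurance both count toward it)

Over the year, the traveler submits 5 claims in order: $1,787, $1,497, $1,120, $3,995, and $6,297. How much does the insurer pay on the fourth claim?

$3,196

Bill 1, $1,787: all of it applies to the deductible. Cost to traveler: $1,787. OOP to date $1,787. Plan pays $1,787 − $1,787 = $0.
Bill 2, $1,497: deductible takes $377, $1,120 remains; 20% of $1,120 = $224. Traveler owes $601 (running OOP $2,388). Plan pays $1,497 − $601 = $896.
Bill 3, $1,120: 20% coinsurance on $1,120 = $224. Cost to traveler: $224. OOP to date $2,612. Insurer: $1,120 − $224 = $896.
Bill 4, $3,995: deductible already satisfied, so traveler's share is 20% × $3,995 = $799. Cost to traveler: $799. OOP to date $3,411. Insurer: $3,995 − $799 = $3,196.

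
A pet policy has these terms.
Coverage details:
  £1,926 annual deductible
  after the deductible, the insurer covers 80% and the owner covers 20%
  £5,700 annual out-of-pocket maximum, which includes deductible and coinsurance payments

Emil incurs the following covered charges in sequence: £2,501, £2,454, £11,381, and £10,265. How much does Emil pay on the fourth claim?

#1 (£2,501): £1,926 to deductible, leaving £575; 20% of £575 = £115. Cost to owner: £2,041. OOP to date £2,041.
#2 (£2,454): deductible already satisfied, so owner's share is 20% × £2,454 = £490.80. Owner pays £490.80; OOP now £2,531.80.
#3 (£11,381): deductible already satisfied, so owner's share is 20% × £11,381 = £2,276.20. Cost to owner: £2,276.20. OOP to date £4,808.
#4 (£10,265): 20% coinsurance on £10,265 = £2,053. Adding that to £4,808 gives £6,861, past the £5,700 cap; owner pays only £5,700 − £4,808 = £892.

£892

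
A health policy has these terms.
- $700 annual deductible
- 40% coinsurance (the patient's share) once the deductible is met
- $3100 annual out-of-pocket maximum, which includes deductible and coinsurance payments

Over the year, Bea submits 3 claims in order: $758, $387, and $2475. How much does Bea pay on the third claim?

$990

Claim 1 ($758): $700 finishes the deductible; $58 goes to coinsurance; 40% of $58 = $23.20. Cost to patient: $723.20. OOP to date $723.20.
Claim 2 ($387): deductible already satisfied, so patient's share is 40% × $387 = $154.80. Patient owes $154.80 (running OOP $878).
Claim 3 ($2475): deductible already satisfied, so patient's share is 40% × $2475 = $990. Cost to patient: $990. OOP to date $1868.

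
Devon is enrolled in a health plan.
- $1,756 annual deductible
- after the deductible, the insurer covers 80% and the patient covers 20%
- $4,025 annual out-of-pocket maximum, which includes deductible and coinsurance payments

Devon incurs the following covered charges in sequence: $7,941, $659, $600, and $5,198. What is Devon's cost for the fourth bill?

$780.20

Claim 1 ($7,941): deductible takes $1,756, $6,185 remains; coinsurance $6,185 × 20% = $1,237. Patient owes $2,993 (running OOP $2,993).
Claim 2 ($659): deductible met; 20% of $659 = $131.80. Patient owes $131.80 (running OOP $3,124.80).
Claim 3 ($600): deductible met; 20% of $600 = $120. Cost to patient: $120. OOP to date $3,244.80.
Claim 4 ($5,198): deductible met; 20% of $5,198 = $1,039.60. OOP would hit $4,284.40 > $4,025, so the cap limits the patient to $4,025 − $3,244.80 = $780.20.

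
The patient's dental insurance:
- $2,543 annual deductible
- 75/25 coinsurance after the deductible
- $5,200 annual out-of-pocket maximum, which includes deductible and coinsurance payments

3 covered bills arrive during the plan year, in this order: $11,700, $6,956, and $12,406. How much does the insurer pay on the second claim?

Claim 1 — $11,700: $2,543 finishes the deductible; $9,157 goes to coinsurance; 25% of $9,157 = $2,289.25. Patient pays $4,832.25; OOP now $4,832.25. Plan pays $11,700 − $4,832.25 = $6,867.75.
Claim 2 — $6,956: 25% coinsurance on $6,956 = $1,739. Adding that to $4,832.25 gives $6,571.25, past the $5,200 cap; patient pays only $5,200 − $4,832.25 = $367.75. Plan pays $6,956 − $367.75 = $6,588.25.

$6,588.25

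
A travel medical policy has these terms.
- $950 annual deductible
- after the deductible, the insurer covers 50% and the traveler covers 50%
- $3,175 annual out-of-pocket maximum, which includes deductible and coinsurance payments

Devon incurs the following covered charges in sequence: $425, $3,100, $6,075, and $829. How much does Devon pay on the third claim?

$937.50

Claim 1 — $425: fully absorbed by the deductible. Traveler pays $425; OOP now $425.
Claim 2 — $3,100: deductible takes $525, $2,575 remains; 50% of $2,575 = $1,287.50. Traveler pays $1,812.50; OOP now $2,237.50.
Claim 3 — $6,075: 50% coinsurance on $6,075 = $3,037.50. Adding that to $2,237.50 gives $5,275, past the $3,175 cap; traveler pays only $3,175 − $2,237.50 = $937.50.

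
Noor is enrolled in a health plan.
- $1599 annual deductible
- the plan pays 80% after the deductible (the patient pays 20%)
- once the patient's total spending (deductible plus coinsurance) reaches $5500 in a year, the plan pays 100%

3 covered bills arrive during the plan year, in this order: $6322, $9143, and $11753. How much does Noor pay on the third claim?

#1 ($6322): $1599 to deductible, leaving $4723; coinsurance $4723 × 20% = $944.60. Cost to patient: $2543.60. OOP to date $2543.60.
#2 ($9143): deductible met; 20% of $9143 = $1828.60. Patient pays $1828.60; OOP now $4372.20.
#3 ($11753): deductible already satisfied, so patient's share is 20% × $11753 = $2350.60. That would push OOP to $6722.80, over the $5500 cap, so patient pays $5500 − $4372.20 = $1127.80.

$1127.80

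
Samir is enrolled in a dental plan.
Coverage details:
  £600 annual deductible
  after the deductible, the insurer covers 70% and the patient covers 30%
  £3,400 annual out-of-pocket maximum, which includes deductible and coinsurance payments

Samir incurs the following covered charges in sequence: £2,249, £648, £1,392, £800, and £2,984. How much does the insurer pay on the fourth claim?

Bill 1, £2,249: £600 to deductible, leaving £1,649; patient's 30% is £494.70. Cost to patient: £1,094.70. OOP to date £1,094.70. Plan pays £2,249 − £1,094.70 = £1,154.30.
Bill 2, £648: 30% coinsurance on £648 = £194.40. Patient owes £194.40 (running OOP £1,289.10). Insurer: £648 − £194.40 = £453.60.
Bill 3, £1,392: 30% coinsurance on £1,392 = £417.60. Cost to patient: £417.60. OOP to date £1,706.70. Plan pays £1,392 − £417.60 = £974.40.
Bill 4, £800: 30% coinsurance on £800 = £240. Patient owes £240 (running OOP £1,946.70). Plan pays £800 − £240 = £560.

£560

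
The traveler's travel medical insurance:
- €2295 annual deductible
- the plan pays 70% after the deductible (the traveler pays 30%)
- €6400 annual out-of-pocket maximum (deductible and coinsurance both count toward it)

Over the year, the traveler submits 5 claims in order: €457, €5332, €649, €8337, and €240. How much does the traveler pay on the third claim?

€194.70

Claim 1 (€457): fully absorbed by the deductible. Traveler pays €457; OOP now €457.
Claim 2 (€5332): €1838 to deductible, leaving €3494; 30% of €3494 = €1048.20. Traveler owes €2886.20 (running OOP €3343.20).
Claim 3 (€649): deductible already satisfied, so traveler's share is 30% × €649 = €194.70. Cost to traveler: €194.70. OOP to date €3537.90.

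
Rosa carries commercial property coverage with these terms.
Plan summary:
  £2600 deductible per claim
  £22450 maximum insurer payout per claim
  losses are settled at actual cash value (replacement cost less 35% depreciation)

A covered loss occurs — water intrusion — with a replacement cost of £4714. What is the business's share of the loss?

£4249.90

Actual cash value after 35% depreciation: £4714 × 65% = £3064.10.
After the deductible, £3064.10 − £2600 = £464.10 remains.
£464.10 ≤ £22450, so the limit doesn't bind; insurer pays £464.10.
The business bears the rest of the original loss: £4714 − £464.10 = £4249.90.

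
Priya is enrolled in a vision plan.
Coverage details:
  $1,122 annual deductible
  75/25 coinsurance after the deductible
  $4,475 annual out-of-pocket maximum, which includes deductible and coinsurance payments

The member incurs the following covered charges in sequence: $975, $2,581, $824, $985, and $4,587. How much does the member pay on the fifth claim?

$1,146.75

#1 ($975): fully absorbed by the deductible. Cost to member: $975. OOP to date $975.
#2 ($2,581): $147 to deductible, leaving $2,434; member's 25% is $608.50. Member owes $755.50 (running OOP $1,730.50).
#3 ($824): deductible already satisfied, so member's share is 25% × $824 = $206. Cost to member: $206. OOP to date $1,936.50.
#4 ($985): 25% coinsurance on $985 = $246.25. Member owes $246.25 (running OOP $2,182.75).
#5 ($4,587): 25% coinsurance on $4,587 = $1,146.75. Cost to member: $1,146.75. OOP to date $3,329.50.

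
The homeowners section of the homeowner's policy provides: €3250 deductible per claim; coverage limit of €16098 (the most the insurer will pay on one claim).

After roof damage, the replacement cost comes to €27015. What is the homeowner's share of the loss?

Subtract the deductible: €27015 − €3250 = €23765.
€23765 exceeds the €16098 limit, so the insurer pays the limit: €16098.
The homeowner bears the rest of the original loss: €27015 − €16098 = €10917.

€10917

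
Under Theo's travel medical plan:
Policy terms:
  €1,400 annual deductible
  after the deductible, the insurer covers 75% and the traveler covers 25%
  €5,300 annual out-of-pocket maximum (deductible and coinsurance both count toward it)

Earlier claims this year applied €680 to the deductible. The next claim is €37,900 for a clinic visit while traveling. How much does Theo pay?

€4,620

Remaining deductible: €1,400 − €680 = €720.
After the €720 deductible portion, €37,900 − €720 = €37,180 is subject to coinsurance.
25% of €37,180 = €9,295 falls to the traveler.
That puts the traveler's cost at €720 + €9,295 = €10,015 before any cap.
Adding €10,015 to the €680 already spent would give €10,695, which exceeds the €5,300 cap; the traveler pays just €5,300 − €680 = €4,620.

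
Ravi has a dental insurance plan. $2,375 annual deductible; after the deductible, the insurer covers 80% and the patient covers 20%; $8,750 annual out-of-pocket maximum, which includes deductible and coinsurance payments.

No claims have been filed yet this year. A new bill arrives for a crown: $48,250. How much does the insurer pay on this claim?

$39,500

The full $2,375 deductible is still open; $2,375 of this bill applies to it.
After the $2,375 deductible portion, $48,250 − $2,375 = $45,875 is subject to coinsurance.
Patient's 20% share of $45,875 is $9,175.
So the patient owes $2,375 + $9,175 = $11,550 before any cap.
Adding $11,550 to the $0 already spent would give $11,550, which exceeds the $8,750 cap; the patient pays just $8,750 − $0 = $8,750.
The plan picks up $48,250 − $8,750 = $39,500.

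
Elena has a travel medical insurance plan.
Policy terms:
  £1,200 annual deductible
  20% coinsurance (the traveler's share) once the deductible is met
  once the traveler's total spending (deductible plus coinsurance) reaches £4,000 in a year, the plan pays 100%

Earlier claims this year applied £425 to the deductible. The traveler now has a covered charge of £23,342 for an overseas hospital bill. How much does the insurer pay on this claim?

Deductible still to meet: £1,200 − £425 = £775.
That leaves £23,342 − £775 = £22,567 for coinsurance.
Traveler's 20% share of £22,567 is £4,513.40.
That puts the traveler's cost at £775 + £4,513.40 = £5,288.40 before any cap.
Year-to-date out-of-pocket would reach £425 + £5,288.40 = £5,713.40, above the £4,000 maximum, so the traveler pays only £4,000 − £425 = £3,575.
The plan picks up £23,342 − £3,575 = £19,767.

£19,767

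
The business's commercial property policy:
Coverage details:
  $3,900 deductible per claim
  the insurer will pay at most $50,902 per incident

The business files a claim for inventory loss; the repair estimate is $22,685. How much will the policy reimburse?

$18,785

After the deductible, $22,685 − $3,900 = $18,785 remains.
$18,785 ≤ $50,902, so the limit doesn't bind; insurer pays $18,785.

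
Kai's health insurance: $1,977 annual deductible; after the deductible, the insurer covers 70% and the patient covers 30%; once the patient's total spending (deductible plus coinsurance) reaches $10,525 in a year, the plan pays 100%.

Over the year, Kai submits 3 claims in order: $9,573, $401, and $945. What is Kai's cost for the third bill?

Bill 1, $9,573: deductible takes $1,977, $7,596 remains; coinsurance $7,596 × 30% = $2,278.80. Cost to patient: $4,255.80. OOP to date $4,255.80.
Bill 2, $401: 30% coinsurance on $401 = $120.30. Patient pays $120.30; OOP now $4,376.10.
Bill 3, $945: deductible met; 30% of $945 = $283.50. Patient pays $283.50; OOP now $4,659.60.

$283.50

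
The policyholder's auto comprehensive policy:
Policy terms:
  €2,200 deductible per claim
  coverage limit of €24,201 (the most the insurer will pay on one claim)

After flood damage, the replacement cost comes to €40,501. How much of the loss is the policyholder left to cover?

After the deductible, €40,501 − €2,200 = €38,301 remains.
€38,301 exceeds the €24,201 limit, so the insurer pays the limit: €24,201.
Out of pocket: €40,501 − €24,201 = €16,300.

€16,300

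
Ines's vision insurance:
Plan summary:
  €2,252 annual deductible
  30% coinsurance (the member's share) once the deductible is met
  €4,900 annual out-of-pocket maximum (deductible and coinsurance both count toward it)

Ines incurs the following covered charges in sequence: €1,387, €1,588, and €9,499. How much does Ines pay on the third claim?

€2,431.10

Bill 1, €1,387: fully absorbed by the deductible. Member owes €1,387 (running OOP €1,387).
Bill 2, €1,588: deductible takes €865, €723 remains; coinsurance €723 × 30% = €216.90. Cost to member: €1,081.90. OOP to date €2,468.90.
Bill 3, €9,499: deductible met; 30% of €9,499 = €2,849.70. OOP would hit €5,318.60 > €4,900, so the cap limits the member to €4,900 − €2,468.90 = €2,431.10.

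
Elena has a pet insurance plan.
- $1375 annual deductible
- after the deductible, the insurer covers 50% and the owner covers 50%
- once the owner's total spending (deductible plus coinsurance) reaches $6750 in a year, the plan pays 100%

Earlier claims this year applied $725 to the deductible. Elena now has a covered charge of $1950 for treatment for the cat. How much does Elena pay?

$1300

$725 of the $1375 deductible is already met, leaving $650.
That leaves $1950 − $650 = $1300 for coinsurance.
50% of $1300 = $650 falls to the owner.
So the owner owes $650 + $650 = $1300 before any cap.
Cumulative spending $725 + $1300 = $2025 stays under the $6750 maximum.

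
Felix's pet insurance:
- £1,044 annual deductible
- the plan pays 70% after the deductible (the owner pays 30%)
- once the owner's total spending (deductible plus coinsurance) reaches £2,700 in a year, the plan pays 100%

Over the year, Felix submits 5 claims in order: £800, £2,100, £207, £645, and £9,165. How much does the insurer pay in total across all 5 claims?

Claim 1 — £800: fully absorbed by the deductible. Owner owes £800 (running OOP £800). Plan pays £800 − £800 = £0.
Claim 2 — £2,100: deductible takes £244, £1,856 remains; owner's 30% is £556.80. Owner pays £800.80; OOP now £1,600.80. Insurer: £2,100 − £800.80 = £1,299.20.
Claim 3 — £207: 30% coinsurance on £207 = £62.10. Cost to owner: £62.10. OOP to date £1,662.90. Insurer: £207 − £62.10 = £144.90.
Claim 4 — £645: deductible already satisfied, so owner's share is 30% × £645 = £193.50. Cost to owner: £193.50. OOP to date £1,856.40. Insurer: £645 − £193.50 = £451.50.
Claim 5 — £9,165: deductible already satisfied, so owner's share is 30% × £9,165 = £2,749.50. Adding that to £1,856.40 gives £4,605.90, past the £2,700 cap; owner pays only £2,700 − £1,856.40 = £843.60. Insurer: £9,165 − £843.60 = £8,321.40.
Insurer total: £0 + £1,299.20 + £144.90 + £451.50 + £8,321.40 = £10,217.

£10,217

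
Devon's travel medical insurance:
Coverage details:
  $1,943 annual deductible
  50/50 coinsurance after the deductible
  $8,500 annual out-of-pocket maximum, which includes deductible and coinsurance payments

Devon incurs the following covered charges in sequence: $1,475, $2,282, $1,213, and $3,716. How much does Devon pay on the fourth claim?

$1,858

Claim 1 ($1,475): fully absorbed by the deductible. Traveler owes $1,475 (running OOP $1,475).
Claim 2 ($2,282): deductible takes $468, $1,814 remains; coinsurance $1,814 × 50% = $907. Traveler owes $1,375 (running OOP $2,850).
Claim 3 ($1,213): deductible already satisfied, so traveler's share is 50% × $1,213 = $606.50. Traveler pays $606.50; OOP now $3,456.50.
Claim 4 ($3,716): deductible met; 50% of $3,716 = $1,858. Traveler pays $1,858; OOP now $5,314.50.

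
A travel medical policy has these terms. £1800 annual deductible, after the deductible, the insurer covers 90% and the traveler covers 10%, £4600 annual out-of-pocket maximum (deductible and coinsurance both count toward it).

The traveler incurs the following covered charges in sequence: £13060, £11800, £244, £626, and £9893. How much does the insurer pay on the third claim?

£219.60

#1 (£13060): deductible takes £1800, £11260 remains; traveler's 10% is £1126. Traveler owes £2926 (running OOP £2926). Insurer: £13060 − £2926 = £10134.
#2 (£11800): 10% coinsurance on £11800 = £1180. Traveler pays £1180; OOP now £4106. Plan pays £11800 − £1180 = £10620.
#3 (£244): 10% coinsurance on £244 = £24.40. Traveler pays £24.40; OOP now £4130.40. Plan pays £244 − £24.40 = £219.60.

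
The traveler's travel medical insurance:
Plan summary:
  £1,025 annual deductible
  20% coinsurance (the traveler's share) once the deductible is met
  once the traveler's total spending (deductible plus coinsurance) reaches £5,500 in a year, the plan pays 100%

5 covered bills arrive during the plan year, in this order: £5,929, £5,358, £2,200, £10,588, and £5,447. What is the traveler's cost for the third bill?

£440

Bill 1, £5,929: deductible takes £1,025, £4,904 remains; 20% of £4,904 = £980.80. Traveler pays £2,005.80; OOP now £2,005.80.
Bill 2, £5,358: deductible already satisfied, so traveler's share is 20% × £5,358 = £1,071.60. Traveler pays £1,071.60; OOP now £3,077.40.
Bill 3, £2,200: deductible met; 20% of £2,200 = £440. Cost to traveler: £440. OOP to date £3,517.40.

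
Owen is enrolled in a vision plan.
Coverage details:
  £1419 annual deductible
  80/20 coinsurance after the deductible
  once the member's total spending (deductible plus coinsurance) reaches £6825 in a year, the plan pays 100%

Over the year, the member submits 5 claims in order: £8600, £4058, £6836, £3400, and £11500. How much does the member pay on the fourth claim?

Claim 1 (£8600): £1419 finishes the deductible; £7181 goes to coinsurance; member's 20% is £1436.20. Cost to member: £2855.20. OOP to date £2855.20.
Claim 2 (£4058): 20% coinsurance on £4058 = £811.60. Cost to member: £811.60. OOP to date £3666.80.
Claim 3 (£6836): deductible already satisfied, so member's share is 20% × £6836 = £1367.20. Cost to member: £1367.20. OOP to date £5034.
Claim 4 (£3400): deductible met; 20% of £3400 = £680. Member owes £680 (running OOP £5714).

£680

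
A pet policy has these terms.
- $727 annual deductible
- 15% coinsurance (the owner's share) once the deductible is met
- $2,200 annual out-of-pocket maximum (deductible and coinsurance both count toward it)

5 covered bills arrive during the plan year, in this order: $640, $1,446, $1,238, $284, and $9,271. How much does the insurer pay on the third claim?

Claim 1 — $640: fully absorbed by the deductible. Owner owes $640 (running OOP $640). Insurer: $640 − $640 = $0.
Claim 2 — $1,446: $87 finishes the deductible; $1,359 goes to coinsurance; coinsurance $1,359 × 15% = $203.85. Owner pays $290.85; OOP now $930.85. Insurer: $1,446 − $290.85 = $1,155.15.
Claim 3 — $1,238: deductible already satisfied, so owner's share is 15% × $1,238 = $185.70. Owner owes $185.70 (running OOP $1,116.55). Plan pays $1,238 − $185.70 = $1,052.30.

$1,052.30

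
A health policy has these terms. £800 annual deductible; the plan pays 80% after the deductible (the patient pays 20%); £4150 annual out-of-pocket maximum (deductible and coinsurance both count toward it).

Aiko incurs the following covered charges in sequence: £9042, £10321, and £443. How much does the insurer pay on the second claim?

Claim 1 (£9042): £800 to deductible, leaving £8242; 20% of £8242 = £1648.40. Patient owes £2448.40 (running OOP £2448.40). Plan pays £9042 − £2448.40 = £6593.60.
Claim 2 (£10321): deductible already satisfied, so patient's share is 20% × £10321 = £2064.20. That would push OOP to £4512.60, over the £4150 cap, so patient pays £4150 − £2448.40 = £1701.60. Plan pays £10321 − £1701.60 = £8619.40.

£8619.40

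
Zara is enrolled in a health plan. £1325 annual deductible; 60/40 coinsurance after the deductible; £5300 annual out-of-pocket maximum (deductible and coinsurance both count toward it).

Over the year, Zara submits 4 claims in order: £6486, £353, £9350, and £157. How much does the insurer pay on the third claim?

£7580.60

Claim 1 (£6486): deductible takes £1325, £5161 remains; coinsurance £5161 × 40% = £2064.40. Cost to patient: £3389.40. OOP to date £3389.40. Plan pays £6486 − £3389.40 = £3096.60.
Claim 2 (£353): deductible already satisfied, so patient's share is 40% × £353 = £141.20. Cost to patient: £141.20. OOP to date £3530.60. Insurer: £353 − £141.20 = £211.80.
Claim 3 (£9350): deductible already satisfied, so patient's share is 40% × £9350 = £3740. That would push OOP to £7270.60, over the £5300 cap, so patient pays £5300 − £3530.60 = £1769.40. Insurer: £9350 − £1769.40 = £7580.60.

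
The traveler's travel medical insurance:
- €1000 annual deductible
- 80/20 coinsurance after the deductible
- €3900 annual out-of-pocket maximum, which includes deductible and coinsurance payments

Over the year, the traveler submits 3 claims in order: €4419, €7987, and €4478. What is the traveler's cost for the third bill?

Bill 1, €4419: €1000 to deductible, leaving €3419; coinsurance €3419 × 20% = €683.80. Traveler pays €1683.80; OOP now €1683.80.
Bill 2, €7987: deductible met; 20% of €7987 = €1597.40. Traveler owes €1597.40 (running OOP €3281.20).
Bill 3, €4478: deductible met; 20% of €4478 = €895.60. That would push OOP to €4176.80, over the €3900 cap, so traveler pays €3900 − €3281.20 = €618.80.

€618.80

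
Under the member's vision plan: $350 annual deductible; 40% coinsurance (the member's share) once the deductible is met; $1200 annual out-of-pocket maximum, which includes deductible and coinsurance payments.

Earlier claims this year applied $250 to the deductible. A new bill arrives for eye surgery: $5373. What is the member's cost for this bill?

$250 of the $350 deductible is already met, leaving $100.
That leaves $5373 − $100 = $5273 for coinsurance.
Member's 40% share of $5273 is $2109.20.
That puts the member's cost at $100 + $2109.20 = $2209.20 before any cap.
That would bring total out-of-pocket to $2459.20, past the $1200 cap. The member is capped at $1200 − $250 = $950 on this claim.

$950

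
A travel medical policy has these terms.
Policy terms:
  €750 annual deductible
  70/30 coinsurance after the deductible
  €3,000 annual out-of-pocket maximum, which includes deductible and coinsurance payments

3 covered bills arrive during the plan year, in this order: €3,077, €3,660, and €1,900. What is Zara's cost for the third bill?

Bill 1, €3,077: €750 finishes the deductible; €2,327 goes to coinsurance; coinsurance €2,327 × 30% = €698.10. Cost to traveler: €1,448.10. OOP to date €1,448.10.
Bill 2, €3,660: deductible met; 30% of €3,660 = €1,098. Traveler owes €1,098 (running OOP €2,546.10).
Bill 3, €1,900: deductible already satisfied, so traveler's share is 30% × €1,900 = €570. Adding that to €2,546.10 gives €3,116.10, past the €3,000 cap; traveler pays only €3,000 − €2,546.10 = €453.90.

€453.90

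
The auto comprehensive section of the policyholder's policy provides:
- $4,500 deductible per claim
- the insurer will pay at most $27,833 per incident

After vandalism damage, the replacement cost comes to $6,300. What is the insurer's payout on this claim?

Less the $4,500 deductible: $6,300 − $4,500 = $1,800.
$1,800 ≤ $27,833, so the limit doesn't bind; insurer pays $1,800.

$1,800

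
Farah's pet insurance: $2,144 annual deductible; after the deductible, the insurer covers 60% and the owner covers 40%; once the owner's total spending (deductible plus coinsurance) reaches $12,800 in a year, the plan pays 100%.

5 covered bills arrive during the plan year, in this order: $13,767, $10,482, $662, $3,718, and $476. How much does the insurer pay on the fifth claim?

$414

Bill 1, $13,767: $2,144 to deductible, leaving $11,623; 40% of $11,623 = $4,649.20. Owner owes $6,793.20 (running OOP $6,793.20). Plan pays $13,767 − $6,793.20 = $6,973.80.
Bill 2, $10,482: deductible met; 40% of $10,482 = $4,192.80. Owner owes $4,192.80 (running OOP $10,986). Insurer: $10,482 − $4,192.80 = $6,289.20.
Bill 3, $662: deductible already satisfied, so owner's share is 40% × $662 = $264.80. Cost to owner: $264.80. OOP to date $11,250.80. Insurer: $662 − $264.80 = $397.20.
Bill 4, $3,718: deductible met; 40% of $3,718 = $1,487.20. Cost to owner: $1,487.20. OOP to date $12,738. Plan pays $3,718 − $1,487.20 = $2,230.80.
Bill 5, $476: deductible already satisfied, so owner's share is 40% × $476 = $190.40. OOP would hit $12,928.40 > $12,800, so the cap limits the owner to $12,800 − $12,738 = $62. Insurer: $476 − $62 = $414.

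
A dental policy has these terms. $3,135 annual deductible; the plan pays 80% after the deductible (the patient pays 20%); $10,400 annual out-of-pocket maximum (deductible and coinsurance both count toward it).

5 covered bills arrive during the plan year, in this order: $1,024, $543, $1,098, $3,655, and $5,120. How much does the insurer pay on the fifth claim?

Bill 1, $1,024: fully absorbed by the deductible. Cost to patient: $1,024. OOP to date $1,024. Plan pays $1,024 − $1,024 = $0.
Bill 2, $543: all of it applies to the deductible. Patient owes $543 (running OOP $1,567). Insurer: $543 − $543 = $0.
Bill 3, $1,098: fully absorbed by the deductible. Patient pays $1,098; OOP now $2,665. Insurer: $1,098 − $1,098 = $0.
Bill 4, $3,655: $470 finishes the deductible; $3,185 goes to coinsurance; patient's 20% is $637. Patient owes $1,107 (running OOP $3,772). Plan pays $3,655 − $1,107 = $2,548.
Bill 5, $5,120: 20% coinsurance on $5,120 = $1,024. Cost to patient: $1,024. OOP to date $4,796. Insurer: $5,120 − $1,024 = $4,096.

$4,096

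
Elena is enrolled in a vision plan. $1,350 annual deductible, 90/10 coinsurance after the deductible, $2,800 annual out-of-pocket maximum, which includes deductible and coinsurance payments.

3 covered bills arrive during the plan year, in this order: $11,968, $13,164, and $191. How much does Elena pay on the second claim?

$388.20

#1 ($11,968): $1,350 finishes the deductible; $10,618 goes to coinsurance; 10% of $10,618 = $1,061.80. Member owes $2,411.80 (running OOP $2,411.80).
#2 ($13,164): deductible already satisfied, so member's share is 10% × $13,164 = $1,316.40. That would push OOP to $3,728.20, over the $2,800 cap, so member pays $2,800 − $2,411.80 = $388.20.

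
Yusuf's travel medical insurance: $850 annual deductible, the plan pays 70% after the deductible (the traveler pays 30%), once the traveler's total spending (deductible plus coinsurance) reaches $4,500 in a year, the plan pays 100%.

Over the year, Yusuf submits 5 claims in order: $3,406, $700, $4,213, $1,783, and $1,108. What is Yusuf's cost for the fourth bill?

$534.90

Bill 1, $3,406: deductible takes $850, $2,556 remains; traveler's 30% is $766.80. Traveler pays $1,616.80; OOP now $1,616.80.
Bill 2, $700: 30% coinsurance on $700 = $210. Traveler owes $210 (running OOP $1,826.80).
Bill 3, $4,213: deductible met; 30% of $4,213 = $1,263.90. Cost to traveler: $1,263.90. OOP to date $3,090.70.
Bill 4, $1,783: deductible met; 30% of $1,783 = $534.90. Traveler pays $534.90; OOP now $3,625.60.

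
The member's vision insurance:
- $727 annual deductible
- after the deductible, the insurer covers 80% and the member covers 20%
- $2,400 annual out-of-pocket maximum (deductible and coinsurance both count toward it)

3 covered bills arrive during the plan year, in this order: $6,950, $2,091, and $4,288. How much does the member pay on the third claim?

$10.20

#1 ($6,950): deductible takes $727, $6,223 remains; 20% of $6,223 = $1,244.60. Member pays $1,971.60; OOP now $1,971.60.
#2 ($2,091): deductible already satisfied, so member's share is 20% × $2,091 = $418.20. Member pays $418.20; OOP now $2,389.80.
#3 ($4,288): deductible met; 20% of $4,288 = $857.60. That would push OOP to $3,247.40, over the $2,400 cap, so member pays $2,400 − $2,389.80 = $10.20.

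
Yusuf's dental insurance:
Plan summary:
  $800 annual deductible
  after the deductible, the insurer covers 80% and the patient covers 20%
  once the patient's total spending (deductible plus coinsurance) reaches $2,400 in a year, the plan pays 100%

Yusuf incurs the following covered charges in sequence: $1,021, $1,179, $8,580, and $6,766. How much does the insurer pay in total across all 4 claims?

$15,146

#1 ($1,021): $800 finishes the deductible; $221 goes to coinsurance; coinsurance $221 × 20% = $44.20. Cost to patient: $844.20. OOP to date $844.20. Plan pays $1,021 − $844.20 = $176.80.
#2 ($1,179): deductible met; 20% of $1,179 = $235.80. Cost to patient: $235.80. OOP to date $1,080. Insurer: $1,179 − $235.80 = $943.20.
#3 ($8,580): 20% coinsurance on $8,580 = $1,716. Adding that to $1,080 gives $2,796, past the $2,400 cap; patient pays only $2,400 − $1,080 = $1,320. Insurer: $8,580 − $1,320 = $7,260.
#4 ($6,766): 20% coinsurance on $6,766 = $1,353.20. Adding that to $2,400 gives $3,753.20, past the $2,400 cap; patient pays only $2,400 − $2,400 = $0. Plan pays $6,766 − $0 = $6,766.
Insurer total: $176.80 + $943.20 + $7,260 + $6,766 = $15,146.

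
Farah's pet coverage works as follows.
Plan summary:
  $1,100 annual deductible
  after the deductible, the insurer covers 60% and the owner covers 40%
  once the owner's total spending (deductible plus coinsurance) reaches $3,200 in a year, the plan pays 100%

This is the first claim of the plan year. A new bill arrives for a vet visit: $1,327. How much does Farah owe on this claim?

$1,190.80

The full $1,100 deductible is still open; $1,100 of this bill applies to it.
That leaves $1,327 − $1,100 = $227 for coinsurance.
Coinsurance: $227 × 40% = $90.80.
Owner responsibility before any cap: $1,100 + $90.80 = $1,190.80.
Total out-of-pocket so far would be $0 + $1,190.80 = $1,190.80, below the $3,200 cap — no reduction.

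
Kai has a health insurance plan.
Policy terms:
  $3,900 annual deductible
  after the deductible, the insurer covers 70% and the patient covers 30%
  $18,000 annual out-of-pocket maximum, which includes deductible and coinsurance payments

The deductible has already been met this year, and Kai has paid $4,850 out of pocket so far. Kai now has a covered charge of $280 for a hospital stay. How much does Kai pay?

The deductible is already satisfied, so the full bill goes to coinsurance.
30% of $280 = $84 falls to the patient.
Total out-of-pocket so far would be $4,850 + $84 = $4,934, below the $18,000 cap — no reduction.

$84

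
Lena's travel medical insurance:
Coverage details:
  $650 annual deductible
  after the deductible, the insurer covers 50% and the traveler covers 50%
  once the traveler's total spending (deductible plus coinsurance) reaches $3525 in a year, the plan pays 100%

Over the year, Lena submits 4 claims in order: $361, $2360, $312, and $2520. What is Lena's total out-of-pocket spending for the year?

$3101.50

#1 ($361): all of it applies to the deductible. Cost to traveler: $361. OOP to date $361.
#2 ($2360): deductible takes $289, $2071 remains; 50% of $2071 = $1035.50. Traveler pays $1324.50; OOP now $1685.50.
#3 ($312): 50% coinsurance on $312 = $156. Traveler owes $156 (running OOP $1841.50).
#4 ($2520): deductible met; 50% of $2520 = $1260. Cost to traveler: $1260. OOP to date $3101.50.
Summing the traveler's payments: $361 + $1324.50 + $156 + $1260 = $3101.50.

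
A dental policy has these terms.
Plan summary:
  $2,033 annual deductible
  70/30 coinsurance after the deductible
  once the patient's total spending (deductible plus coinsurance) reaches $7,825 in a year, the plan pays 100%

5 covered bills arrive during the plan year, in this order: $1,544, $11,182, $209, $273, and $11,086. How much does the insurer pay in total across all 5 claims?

$16,469

Bill 1, $1,544: entire amount goes to the deductible. Patient pays $1,544; OOP now $1,544. Insurer: $1,544 − $1,544 = $0.
Bill 2, $11,182: $489 to deductible, leaving $10,693; coinsurance $10,693 × 30% = $3,207.90. Patient owes $3,696.90 (running OOP $5,240.90). Plan pays $11,182 − $3,696.90 = $7,485.10.
Bill 3, $209: deductible already satisfied, so patient's share is 30% × $209 = $62.70. Patient owes $62.70 (running OOP $5,303.60). Plan pays $209 − $62.70 = $146.30.
Bill 4, $273: deductible met; 30% of $273 = $81.90. Cost to patient: $81.90. OOP to date $5,385.50. Plan pays $273 − $81.90 = $191.10.
Bill 5, $11,086: deductible already satisfied, so patient's share is 30% × $11,086 = $3,325.80. Adding that to $5,385.50 gives $8,711.30, past the $7,825 cap; patient pays only $7,825 − $5,385.50 = $2,439.50. Plan pays $11,086 − $2,439.50 = $8,646.50.
Insurer total: $0 + $7,485.10 + $146.30 + $191.10 + $8,646.50 = $16,469.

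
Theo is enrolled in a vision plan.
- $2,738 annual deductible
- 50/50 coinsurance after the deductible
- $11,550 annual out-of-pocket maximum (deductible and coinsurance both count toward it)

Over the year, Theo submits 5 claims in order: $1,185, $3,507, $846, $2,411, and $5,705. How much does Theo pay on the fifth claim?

$2,852.50

Bill 1, $1,185: all of it applies to the deductible. Member owes $1,185 (running OOP $1,185).
Bill 2, $3,507: $1,553 to deductible, leaving $1,954; coinsurance $1,954 × 50% = $977. Member owes $2,530 (running OOP $3,715).
Bill 3, $846: deductible already satisfied, so member's share is 50% × $846 = $423. Cost to member: $423. OOP to date $4,138.
Bill 4, $2,411: 50% coinsurance on $2,411 = $1,205.50. Member pays $1,205.50; OOP now $5,343.50.
Bill 5, $5,705: deductible met; 50% of $5,705 = $2,852.50. Cost to member: $2,852.50. OOP to date $8,196.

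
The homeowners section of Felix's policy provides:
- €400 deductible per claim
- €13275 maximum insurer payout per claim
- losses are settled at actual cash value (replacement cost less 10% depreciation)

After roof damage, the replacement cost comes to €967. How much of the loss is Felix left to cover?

€496.70

At 10% depreciation, ACV = €967 − €96.70 = €870.30.
After the deductible, €870.30 − €400 = €470.30 remains.
That's under the €13275 cap, so the insurer reimburses the full €470.30.
Out of pocket: €967 − €470.30 = €496.70.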